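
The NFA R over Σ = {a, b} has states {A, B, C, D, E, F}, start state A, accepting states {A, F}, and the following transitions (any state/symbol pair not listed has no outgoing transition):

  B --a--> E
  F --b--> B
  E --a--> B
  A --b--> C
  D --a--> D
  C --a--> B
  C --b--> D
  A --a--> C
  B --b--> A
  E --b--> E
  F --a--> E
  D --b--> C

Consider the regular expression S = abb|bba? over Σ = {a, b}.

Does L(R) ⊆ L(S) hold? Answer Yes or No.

The empty string ε is in L(R) but not in L(S).
So L(R) ⊄ L(S).

No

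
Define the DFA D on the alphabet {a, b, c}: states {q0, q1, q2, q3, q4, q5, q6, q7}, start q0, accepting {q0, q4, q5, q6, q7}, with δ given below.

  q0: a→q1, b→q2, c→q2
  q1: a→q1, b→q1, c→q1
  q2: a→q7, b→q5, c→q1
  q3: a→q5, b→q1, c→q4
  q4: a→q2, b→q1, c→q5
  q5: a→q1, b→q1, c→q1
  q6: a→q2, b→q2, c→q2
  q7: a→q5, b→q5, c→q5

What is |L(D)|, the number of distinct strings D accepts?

11

The useful subgraph on states {q0, q2, q5, q7} is acyclic, so L(D) is finite; the longest accepting path visits 4 useful states, giving maximum string length 3.
Counting accepting paths from q0 by length: 1 of length 0, 4 of length 2, 6 of length 3. Total 11.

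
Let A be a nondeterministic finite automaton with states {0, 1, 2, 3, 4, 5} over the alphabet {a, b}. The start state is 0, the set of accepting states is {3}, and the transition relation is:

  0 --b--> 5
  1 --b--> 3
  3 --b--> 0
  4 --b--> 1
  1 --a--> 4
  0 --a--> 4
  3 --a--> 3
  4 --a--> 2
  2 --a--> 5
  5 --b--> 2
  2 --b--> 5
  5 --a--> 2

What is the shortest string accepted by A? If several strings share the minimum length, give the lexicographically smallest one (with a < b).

A breadth-first search from 0 reaches an accepting state first via the path 0 → 4 → 1 → 3 on input abb.
No string of length < 3 is accepted (BFS exhausts all shorter strings without reaching an accepting state), and abb is the lexicographically least accepting string of length 3.

abb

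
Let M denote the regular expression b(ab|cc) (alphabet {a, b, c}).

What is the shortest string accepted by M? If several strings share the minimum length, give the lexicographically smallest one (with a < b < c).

bab

By inspection of the expression, no string of length less than 3 matches, and bab is the lexicographically first match of length 3.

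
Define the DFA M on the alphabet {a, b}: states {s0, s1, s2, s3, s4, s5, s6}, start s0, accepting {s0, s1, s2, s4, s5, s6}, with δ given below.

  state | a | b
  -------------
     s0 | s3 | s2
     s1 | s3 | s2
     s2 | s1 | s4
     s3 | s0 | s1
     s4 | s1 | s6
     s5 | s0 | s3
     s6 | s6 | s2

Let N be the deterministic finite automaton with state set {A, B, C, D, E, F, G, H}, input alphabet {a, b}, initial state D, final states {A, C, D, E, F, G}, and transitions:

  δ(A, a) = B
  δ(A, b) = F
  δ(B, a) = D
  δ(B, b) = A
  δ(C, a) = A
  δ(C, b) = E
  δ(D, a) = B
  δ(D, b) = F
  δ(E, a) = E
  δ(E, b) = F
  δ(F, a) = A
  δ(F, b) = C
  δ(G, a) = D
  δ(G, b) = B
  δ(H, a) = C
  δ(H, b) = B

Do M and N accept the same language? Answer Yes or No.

Yes

Exploring the product automaton M × N from the start pair (s0, D), following both machines on each input symbol, reaches 6 state pairs: (s0, D), (s3, B), (s2, F), (s1, A), (s4, C), (s6, E).
M accepts in {s0, s1, s2, s4, s5, s6} and N accepts in {A, C, D, E, F, G}. In every reachable pair the two components are either both accepting — (s0, D), (s2, F), (s1, A), (s4, C), (s6, E) — or both non-accepting, so no string is accepted by exactly one of the machines: L(M) \ L(N) and L(N) \ L(M) are both empty.
Hence every string is accepted by M iff it is accepted by N, and the two languages coincide.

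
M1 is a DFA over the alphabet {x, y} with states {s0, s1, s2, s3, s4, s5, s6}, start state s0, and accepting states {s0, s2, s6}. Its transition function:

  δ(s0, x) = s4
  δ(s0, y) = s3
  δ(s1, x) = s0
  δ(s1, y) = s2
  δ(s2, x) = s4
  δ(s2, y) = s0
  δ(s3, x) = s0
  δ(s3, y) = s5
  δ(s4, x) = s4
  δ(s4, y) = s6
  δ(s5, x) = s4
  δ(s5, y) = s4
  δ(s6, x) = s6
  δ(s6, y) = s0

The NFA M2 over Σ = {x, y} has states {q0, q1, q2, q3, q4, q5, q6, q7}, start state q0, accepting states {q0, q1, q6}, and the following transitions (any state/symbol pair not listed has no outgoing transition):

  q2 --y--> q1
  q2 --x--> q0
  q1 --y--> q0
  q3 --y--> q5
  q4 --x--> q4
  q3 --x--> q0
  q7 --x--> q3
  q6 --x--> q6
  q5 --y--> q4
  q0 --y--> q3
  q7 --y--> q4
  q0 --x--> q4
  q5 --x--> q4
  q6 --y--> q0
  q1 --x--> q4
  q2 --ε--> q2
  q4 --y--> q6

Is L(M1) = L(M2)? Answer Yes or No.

Yes

Exploring the product automaton M1 × M2 from the start pair (s0, q0), following both machines on each input symbol, reaches 5 state pairs: (s0, q0), (s4, q4), (s3, q3), (s6, q6), (s5, q5).
M1 accepts in {s0, s2, s6} and M2 accepts in {q0, q1, q6}. In every reachable pair the two components are either both accepting — (s0, q0), (s6, q6) — or both non-accepting, so no string is accepted by exactly one of the machines: L(M1) \ L(M2) and L(M2) \ L(M1) are both empty.
Hence every string is accepted by M1 iff it is accepted by M2, and the two languages coincide.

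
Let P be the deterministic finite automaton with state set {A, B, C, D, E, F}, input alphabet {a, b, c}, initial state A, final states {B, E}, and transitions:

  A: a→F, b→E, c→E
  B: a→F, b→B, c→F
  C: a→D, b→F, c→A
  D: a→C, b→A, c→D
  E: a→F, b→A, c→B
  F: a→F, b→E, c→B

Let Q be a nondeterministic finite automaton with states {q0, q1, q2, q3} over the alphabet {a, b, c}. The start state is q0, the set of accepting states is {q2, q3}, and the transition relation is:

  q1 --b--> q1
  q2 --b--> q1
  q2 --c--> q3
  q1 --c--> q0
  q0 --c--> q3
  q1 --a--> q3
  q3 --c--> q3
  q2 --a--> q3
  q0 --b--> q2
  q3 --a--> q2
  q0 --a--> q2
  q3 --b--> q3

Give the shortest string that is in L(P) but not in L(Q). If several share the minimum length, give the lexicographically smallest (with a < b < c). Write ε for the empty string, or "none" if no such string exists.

ab

The string ab is accepted by P but not by Q.
No shorter string lies in the difference, and ab is the lexicographically first length-2 string in L(P) \ L(Q).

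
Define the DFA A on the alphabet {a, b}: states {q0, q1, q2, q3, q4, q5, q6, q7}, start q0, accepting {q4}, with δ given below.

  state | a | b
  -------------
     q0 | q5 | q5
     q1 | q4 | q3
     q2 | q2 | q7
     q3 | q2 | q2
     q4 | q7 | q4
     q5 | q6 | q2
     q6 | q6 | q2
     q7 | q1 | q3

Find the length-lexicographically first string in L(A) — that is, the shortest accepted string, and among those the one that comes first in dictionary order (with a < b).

A breadth-first search from q0 reaches an accepting state first via the path q0 → q5 → q2 → q7 → q1 → q4 on input abbaa.
No string of length < 5 is accepted (BFS exhausts all shorter strings without reaching an accepting state), and abbaa is the lexicographically least accepting string of length 5.

abbaa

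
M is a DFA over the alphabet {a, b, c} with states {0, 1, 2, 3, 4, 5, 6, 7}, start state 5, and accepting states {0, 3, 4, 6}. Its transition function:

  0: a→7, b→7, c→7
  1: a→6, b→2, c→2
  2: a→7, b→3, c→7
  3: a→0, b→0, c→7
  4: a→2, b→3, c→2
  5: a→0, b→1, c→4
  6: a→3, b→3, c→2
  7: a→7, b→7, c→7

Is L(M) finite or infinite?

The useful states (reachable from 5 and able to reach an accepting state) are {0, 1, 2, 3, 4, 5, 6}.
Restricted to these states the transition graph has no cycle, so every accepting path has bounded length and L is finite.

finite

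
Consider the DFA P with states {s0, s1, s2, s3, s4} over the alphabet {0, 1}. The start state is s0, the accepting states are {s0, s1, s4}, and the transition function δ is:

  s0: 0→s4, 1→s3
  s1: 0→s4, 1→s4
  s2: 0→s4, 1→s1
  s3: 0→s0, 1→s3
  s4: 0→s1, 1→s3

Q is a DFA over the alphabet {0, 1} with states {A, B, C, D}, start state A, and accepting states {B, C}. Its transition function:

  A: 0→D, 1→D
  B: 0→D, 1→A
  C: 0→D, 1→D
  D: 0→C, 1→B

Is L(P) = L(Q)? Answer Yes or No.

The empty string ε is accepted by P but rejected by Q.
So L(P) ≠ L(Q).

No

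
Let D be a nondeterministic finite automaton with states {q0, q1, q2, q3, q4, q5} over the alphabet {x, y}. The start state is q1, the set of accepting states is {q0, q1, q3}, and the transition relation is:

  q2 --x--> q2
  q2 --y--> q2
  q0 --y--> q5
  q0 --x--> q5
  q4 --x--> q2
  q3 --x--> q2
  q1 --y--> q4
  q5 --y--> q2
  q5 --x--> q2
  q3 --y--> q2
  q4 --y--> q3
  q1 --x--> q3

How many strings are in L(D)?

3

The useful subgraph on states {q1, q3, q4} is acyclic, so L(D) is finite; the longest accepting path visits 3 useful states, giving maximum string length 2.
Counting accepting paths from q1 by length: 1 of length 0, 1 of length 1, 1 of length 2. Total 3.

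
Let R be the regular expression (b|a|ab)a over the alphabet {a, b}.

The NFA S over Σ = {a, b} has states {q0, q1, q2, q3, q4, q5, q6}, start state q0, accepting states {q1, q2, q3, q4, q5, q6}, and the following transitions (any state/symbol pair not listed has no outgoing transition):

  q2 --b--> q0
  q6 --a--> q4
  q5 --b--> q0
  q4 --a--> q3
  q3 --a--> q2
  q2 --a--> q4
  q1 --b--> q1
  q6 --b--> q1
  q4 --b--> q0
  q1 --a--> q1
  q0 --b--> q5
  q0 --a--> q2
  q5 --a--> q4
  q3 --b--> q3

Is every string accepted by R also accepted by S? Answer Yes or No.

Converting the expression R to a DFA (subset construction, then merging equivalent states) gives the minimal DFA with states {r0, r1, r2, r3, r4}, start state r0, accepting states {r3} and transitions r0: a→r1, b→r2; r1: a→r3, b→r2; r2: a→r3, b→r4; r3: a→r4, b→r4; r4: a→r4, b→r4.
Exploring the product automaton R × S from the start pair (r0, q0), following both machines on each input symbol, reaches 11 state pairs: (r0, q0), (r1, q2), (r2, q5), (r3, q4), (r2, q0), (r4, q0), (r4, q3), (r3, q2), (r4, q5), (r4, q2), (r4, q4).
R accepts in {r3} and S accepts in {q1, q2, q3, q4, q5, q6}. The reachable pairs whose R-component is accepting are (r3, q4), (r3, q2); in each of them the S-component is accepting too, so the product for L(R) \ L(S) (R-component accepting, S-component rejecting) has no reachable accepting pair and the difference is empty.
Hence every string in L(R) is also in L(S).

Yes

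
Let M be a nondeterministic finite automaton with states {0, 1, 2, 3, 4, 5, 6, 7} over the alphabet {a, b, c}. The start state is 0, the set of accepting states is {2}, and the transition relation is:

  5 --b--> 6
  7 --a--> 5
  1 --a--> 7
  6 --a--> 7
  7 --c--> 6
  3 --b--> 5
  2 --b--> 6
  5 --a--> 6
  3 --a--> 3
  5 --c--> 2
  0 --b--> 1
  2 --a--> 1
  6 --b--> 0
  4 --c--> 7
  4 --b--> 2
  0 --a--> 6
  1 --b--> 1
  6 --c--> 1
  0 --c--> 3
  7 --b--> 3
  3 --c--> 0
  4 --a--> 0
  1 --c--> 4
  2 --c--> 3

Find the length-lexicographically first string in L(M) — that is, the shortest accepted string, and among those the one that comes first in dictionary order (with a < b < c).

A breadth-first search from 0 reaches an accepting state first via the path 0 → 1 → 4 → 2 on input bcb.
No string of length < 3 is accepted (BFS exhausts all shorter strings without reaching an accepting state), and bcb is the lexicographically least accepting string of length 3.

bcb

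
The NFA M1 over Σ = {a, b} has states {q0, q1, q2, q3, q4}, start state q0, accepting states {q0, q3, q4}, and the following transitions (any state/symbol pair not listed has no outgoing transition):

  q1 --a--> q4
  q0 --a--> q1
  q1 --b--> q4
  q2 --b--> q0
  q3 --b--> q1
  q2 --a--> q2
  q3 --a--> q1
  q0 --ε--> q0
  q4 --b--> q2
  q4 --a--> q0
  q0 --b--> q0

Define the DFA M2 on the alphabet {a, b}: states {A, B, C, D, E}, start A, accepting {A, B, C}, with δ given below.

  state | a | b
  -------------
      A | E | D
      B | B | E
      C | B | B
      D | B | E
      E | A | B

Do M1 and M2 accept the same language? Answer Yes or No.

The string b is accepted by M1 but rejected by M2.
So L(M1) ≠ L(M2).

No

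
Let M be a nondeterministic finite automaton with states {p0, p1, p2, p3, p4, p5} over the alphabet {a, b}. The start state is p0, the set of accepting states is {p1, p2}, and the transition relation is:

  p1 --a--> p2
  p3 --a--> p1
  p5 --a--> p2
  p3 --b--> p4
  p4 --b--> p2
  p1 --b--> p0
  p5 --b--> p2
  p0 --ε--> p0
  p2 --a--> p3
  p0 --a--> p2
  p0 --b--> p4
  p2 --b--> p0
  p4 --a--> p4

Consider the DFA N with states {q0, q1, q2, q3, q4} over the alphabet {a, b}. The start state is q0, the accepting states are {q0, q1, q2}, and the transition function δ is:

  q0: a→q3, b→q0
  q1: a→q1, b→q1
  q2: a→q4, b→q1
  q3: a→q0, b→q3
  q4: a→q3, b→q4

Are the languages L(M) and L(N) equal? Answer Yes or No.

The string a is accepted by M but rejected by N.
So L(M) ≠ L(N).

No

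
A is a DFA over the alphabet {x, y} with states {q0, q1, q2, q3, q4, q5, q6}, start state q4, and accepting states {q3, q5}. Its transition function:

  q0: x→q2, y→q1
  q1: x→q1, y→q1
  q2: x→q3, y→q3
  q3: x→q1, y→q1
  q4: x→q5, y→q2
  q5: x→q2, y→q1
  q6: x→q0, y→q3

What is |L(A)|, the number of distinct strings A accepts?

5

The useful subgraph on states {q2, q3, q4, q5} is acyclic, so L(A) is finite; the longest accepting path visits 4 useful states, giving maximum string length 3.
Counting accepting paths from q4 by length: 1 of length 1, 2 of length 2, 2 of length 3. Total 5.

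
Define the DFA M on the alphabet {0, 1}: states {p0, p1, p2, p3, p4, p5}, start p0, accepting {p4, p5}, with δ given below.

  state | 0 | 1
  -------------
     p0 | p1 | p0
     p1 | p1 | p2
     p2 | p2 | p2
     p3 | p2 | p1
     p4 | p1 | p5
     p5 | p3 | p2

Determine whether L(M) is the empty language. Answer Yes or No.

Yes

The states reachable from the start state are {p0, p1, p2}.
None of the accepting states {p4, p5} is reachable, so no string is accepted and L(M) = ∅.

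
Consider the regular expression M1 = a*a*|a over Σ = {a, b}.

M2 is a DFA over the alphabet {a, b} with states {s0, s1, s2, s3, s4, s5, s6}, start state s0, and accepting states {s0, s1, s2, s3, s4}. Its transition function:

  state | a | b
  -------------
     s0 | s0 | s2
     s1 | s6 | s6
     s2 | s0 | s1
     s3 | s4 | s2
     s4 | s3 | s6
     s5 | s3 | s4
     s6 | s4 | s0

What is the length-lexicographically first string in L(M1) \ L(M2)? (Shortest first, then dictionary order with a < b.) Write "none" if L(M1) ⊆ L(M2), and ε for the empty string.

Converting the expression M1 to a DFA (subset construction, then merging equivalent states) gives the minimal DFA with states {r0, r1}, start state r0, accepting states {r0} and transitions r0: a→r0, b→r1; r1: a→r1, b→r1.
Exploring the product automaton M1 × M2 from the start pair (r0, s0), following both machines on each input symbol, reaches 7 state pairs: (r0, s0), (r1, s2), (r1, s0), (r1, s1), (r1, s6), (r1, s4), (r1, s3).
M1 accepts in {r0} and M2 accepts in {s0, s1, s2, s3, s4}. The reachable pairs whose M1-component is accepting are (r0, s0); in each of them the M2-component is accepting too, so the product for L(M1) \ L(M2) (M1-component accepting, M2-component rejecting) has no reachable accepting pair and the difference is empty.
So every string accepted by M1 is also accepted by M2: L(M1) \ L(M2) = ∅ and there is no such string.

none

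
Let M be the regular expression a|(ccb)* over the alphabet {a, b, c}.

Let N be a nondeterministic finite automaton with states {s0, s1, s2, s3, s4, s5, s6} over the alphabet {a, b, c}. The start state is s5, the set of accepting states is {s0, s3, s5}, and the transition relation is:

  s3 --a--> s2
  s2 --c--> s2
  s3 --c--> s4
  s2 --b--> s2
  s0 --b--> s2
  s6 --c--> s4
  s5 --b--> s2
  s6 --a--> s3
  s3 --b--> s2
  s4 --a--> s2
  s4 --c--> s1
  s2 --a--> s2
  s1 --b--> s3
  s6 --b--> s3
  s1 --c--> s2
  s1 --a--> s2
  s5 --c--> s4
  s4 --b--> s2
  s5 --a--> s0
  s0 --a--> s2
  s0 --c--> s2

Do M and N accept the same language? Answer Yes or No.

Converting the expression M to a DFA (subset construction, then merging equivalent states) gives the minimal DFA with states {m0, m1, m2, m3, m4, m5}, start state m0, accepting states {m0, m1, m5} and transitions m0: a→m1, b→m2, c→m3; m1: a→m2, b→m2, c→m2; m2: a→m2, b→m2, c→m2; m3: a→m2, b→m2, c→m4; m4: a→m2, b→m5, c→m2; m5: a→m2, b→m2, c→m3.
Exploring the product automaton M × N from the start pair (m0, s5), following both machines on each input symbol, reaches 6 state pairs: (m0, s5), (m1, s0), (m2, s2), (m3, s4), (m4, s1), (m5, s3).
M accepts in {m0, m1, m5} and N accepts in {s0, s3, s5}. In every reachable pair the two components are either both accepting — (m0, s5), (m1, s0), (m5, s3) — or both non-accepting, so no string is accepted by exactly one of the machines: L(M) \ L(N) and L(N) \ L(M) are both empty.
Hence every string is accepted by M iff it is accepted by N, and the two languages coincide.

Yes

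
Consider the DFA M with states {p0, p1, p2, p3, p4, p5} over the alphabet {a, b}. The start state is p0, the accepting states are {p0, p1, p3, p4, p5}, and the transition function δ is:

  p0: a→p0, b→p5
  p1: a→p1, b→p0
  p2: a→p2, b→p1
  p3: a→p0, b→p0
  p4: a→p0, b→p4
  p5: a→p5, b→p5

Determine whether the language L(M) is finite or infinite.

infinite

State p0 is reachable from the start and can reach an accepting state, and it lies on the cycle p0 → p0.
Traversing that cycle any number of times yields accepted strings of unbounded length, so the language is infinite.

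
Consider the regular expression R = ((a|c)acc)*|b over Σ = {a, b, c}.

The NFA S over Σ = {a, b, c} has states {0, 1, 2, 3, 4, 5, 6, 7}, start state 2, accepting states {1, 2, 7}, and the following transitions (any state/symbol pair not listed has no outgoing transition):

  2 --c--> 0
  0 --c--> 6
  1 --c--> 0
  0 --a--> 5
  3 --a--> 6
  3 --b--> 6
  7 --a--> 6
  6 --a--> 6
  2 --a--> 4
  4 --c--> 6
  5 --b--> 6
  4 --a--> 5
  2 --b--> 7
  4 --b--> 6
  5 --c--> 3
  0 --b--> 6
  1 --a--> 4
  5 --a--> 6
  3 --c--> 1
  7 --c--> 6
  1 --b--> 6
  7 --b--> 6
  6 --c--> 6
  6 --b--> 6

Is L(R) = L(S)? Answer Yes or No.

Converting the expression R to a DFA (subset construction, then merging equivalent states) gives the minimal DFA with states {r0, r1, r2, r3, r4, r5, r6}, start state r0, accepting states {r0, r2, r6} and transitions r0: a→r1, b→r2, c→r1; r1: a→r3, b→r4, c→r4; r2: a→r4, b→r4, c→r4; r3: a→r4, b→r4, c→r5; r4: a→r4, b→r4, c→r4; r5: a→r4, b→r4, c→r6; r6: a→r1, b→r4, c→r1.
Exploring the product automaton R × S from the start pair (r0, 2), following both machines on each input symbol, reaches 8 state pairs: (r0, 2), (r1, 4), (r2, 7), (r1, 0), (r3, 5), (r4, 6), (r5, 3), (r6, 1).
R accepts in {r0, r2, r6} and S accepts in {1, 2, 7}. In every reachable pair the two components are either both accepting — (r0, 2), (r2, 7), (r6, 1) — or both non-accepting, so no string is accepted by exactly one of the machines: L(R) \ L(S) and L(S) \ L(R) are both empty.
Hence every string is accepted by R iff it is accepted by S, and the two languages coincide.

Yes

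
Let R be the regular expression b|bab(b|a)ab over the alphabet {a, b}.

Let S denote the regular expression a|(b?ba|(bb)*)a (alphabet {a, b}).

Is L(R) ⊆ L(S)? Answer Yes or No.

No

The string b is in L(R) but not in L(S).
So L(R) ⊄ L(S).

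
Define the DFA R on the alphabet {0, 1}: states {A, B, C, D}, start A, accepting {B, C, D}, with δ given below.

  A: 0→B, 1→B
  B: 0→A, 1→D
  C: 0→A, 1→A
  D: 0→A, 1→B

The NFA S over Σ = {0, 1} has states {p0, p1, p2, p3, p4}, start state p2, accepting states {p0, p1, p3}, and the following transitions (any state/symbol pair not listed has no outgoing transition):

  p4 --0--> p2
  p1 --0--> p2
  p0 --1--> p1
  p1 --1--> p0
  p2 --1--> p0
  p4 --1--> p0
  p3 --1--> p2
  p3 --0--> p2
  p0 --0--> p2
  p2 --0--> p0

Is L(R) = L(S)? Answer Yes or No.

Exploring the product automaton R × S from the start pair (A, p2), following both machines on each input symbol, reaches 3 state pairs: (A, p2), (B, p0), (D, p1).
R accepts in {B, C, D} and S accepts in {p0, p1, p3}. In every reachable pair the two components are either both accepting — (B, p0), (D, p1) — or both non-accepting, so no string is accepted by exactly one of the machines: L(R) \ L(S) and L(S) \ L(R) are both empty.
Hence every string is accepted by R iff it is accepted by S, and the two languages coincide.

Yes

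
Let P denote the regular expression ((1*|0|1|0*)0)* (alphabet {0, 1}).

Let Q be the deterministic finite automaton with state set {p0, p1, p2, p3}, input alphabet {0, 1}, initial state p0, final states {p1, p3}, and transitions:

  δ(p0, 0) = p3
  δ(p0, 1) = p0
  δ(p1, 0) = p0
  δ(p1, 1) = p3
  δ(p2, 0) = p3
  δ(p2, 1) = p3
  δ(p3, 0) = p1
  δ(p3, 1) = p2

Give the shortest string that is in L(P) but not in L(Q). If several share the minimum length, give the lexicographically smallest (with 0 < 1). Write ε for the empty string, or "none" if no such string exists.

ε

The empty string ε is accepted by P but not by Q.
Since ε is the unique shortest string, it is the required witness.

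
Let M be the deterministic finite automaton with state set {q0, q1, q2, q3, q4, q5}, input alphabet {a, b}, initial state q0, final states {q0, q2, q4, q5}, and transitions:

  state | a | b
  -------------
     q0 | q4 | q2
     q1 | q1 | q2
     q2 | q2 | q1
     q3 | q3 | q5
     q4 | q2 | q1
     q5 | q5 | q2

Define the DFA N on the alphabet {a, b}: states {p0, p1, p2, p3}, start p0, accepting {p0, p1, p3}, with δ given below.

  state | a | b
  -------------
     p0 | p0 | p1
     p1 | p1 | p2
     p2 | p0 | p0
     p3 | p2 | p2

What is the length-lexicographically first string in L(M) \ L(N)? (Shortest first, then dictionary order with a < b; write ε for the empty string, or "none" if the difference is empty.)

The string abb is accepted by M but not by N.
No shorter string lies in the difference, and abb is the lexicographically first length-3 string in L(M) \ L(N).

abb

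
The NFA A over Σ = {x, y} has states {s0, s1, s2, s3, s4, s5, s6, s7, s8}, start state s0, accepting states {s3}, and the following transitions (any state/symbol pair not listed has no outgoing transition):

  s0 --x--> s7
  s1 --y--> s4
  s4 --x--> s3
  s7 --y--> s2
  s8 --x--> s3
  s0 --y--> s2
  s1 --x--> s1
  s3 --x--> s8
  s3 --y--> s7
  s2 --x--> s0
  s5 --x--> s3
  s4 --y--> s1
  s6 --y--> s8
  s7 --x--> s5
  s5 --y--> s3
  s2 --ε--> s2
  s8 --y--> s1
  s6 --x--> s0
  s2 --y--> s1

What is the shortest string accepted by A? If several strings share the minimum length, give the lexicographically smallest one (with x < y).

A breadth-first search from s0 reaches an accepting state first via the path s0 → s7 → s5 → s3 on input xxx.
No string of length < 3 is accepted (BFS exhausts all shorter strings without reaching an accepting state), and xxx is the lexicographically least accepting string of length 3.

xxx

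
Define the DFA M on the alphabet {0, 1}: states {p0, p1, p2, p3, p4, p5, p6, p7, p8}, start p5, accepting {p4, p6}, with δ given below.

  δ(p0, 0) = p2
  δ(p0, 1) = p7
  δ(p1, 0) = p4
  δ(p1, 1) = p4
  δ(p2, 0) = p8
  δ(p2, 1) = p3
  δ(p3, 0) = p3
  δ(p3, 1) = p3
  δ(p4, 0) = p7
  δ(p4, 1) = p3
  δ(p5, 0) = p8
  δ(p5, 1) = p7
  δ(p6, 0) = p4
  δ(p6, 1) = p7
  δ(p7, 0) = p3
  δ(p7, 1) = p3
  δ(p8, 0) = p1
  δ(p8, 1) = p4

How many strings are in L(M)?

3

The useful subgraph on states {p1, p4, p5, p8} is acyclic, so L(M) is finite; the longest accepting path visits 4 useful states, giving maximum string length 3.
Counting accepting paths from p5 by length: 1 of length 2, 2 of length 3. Total 3.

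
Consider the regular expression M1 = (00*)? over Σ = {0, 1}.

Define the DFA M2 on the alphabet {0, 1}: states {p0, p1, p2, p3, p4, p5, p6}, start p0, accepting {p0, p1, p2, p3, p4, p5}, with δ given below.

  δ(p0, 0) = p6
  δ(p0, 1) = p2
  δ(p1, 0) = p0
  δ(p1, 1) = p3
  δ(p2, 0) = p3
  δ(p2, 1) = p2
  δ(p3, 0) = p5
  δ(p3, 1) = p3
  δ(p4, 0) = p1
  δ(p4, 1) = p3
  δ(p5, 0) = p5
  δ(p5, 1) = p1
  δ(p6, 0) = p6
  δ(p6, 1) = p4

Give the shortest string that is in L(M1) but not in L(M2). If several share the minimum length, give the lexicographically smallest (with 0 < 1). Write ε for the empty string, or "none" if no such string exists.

0

The string 0 is accepted by M1 but not by M2.
No shorter string lies in the difference, and 0 is the lexicographically first length-1 string in L(M1) \ L(M2).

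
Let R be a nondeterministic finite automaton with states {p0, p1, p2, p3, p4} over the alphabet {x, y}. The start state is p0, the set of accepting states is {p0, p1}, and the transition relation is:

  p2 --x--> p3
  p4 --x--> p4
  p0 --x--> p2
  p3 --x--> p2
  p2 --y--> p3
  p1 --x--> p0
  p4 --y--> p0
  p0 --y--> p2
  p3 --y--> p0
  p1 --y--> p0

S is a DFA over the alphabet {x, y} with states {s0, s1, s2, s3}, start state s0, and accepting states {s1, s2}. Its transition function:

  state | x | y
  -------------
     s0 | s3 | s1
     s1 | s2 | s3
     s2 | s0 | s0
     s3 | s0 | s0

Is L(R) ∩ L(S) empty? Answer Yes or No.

No

The string xxy is accepted by both R and S.
Hence L(R) ∩ L(S) ≠ ∅.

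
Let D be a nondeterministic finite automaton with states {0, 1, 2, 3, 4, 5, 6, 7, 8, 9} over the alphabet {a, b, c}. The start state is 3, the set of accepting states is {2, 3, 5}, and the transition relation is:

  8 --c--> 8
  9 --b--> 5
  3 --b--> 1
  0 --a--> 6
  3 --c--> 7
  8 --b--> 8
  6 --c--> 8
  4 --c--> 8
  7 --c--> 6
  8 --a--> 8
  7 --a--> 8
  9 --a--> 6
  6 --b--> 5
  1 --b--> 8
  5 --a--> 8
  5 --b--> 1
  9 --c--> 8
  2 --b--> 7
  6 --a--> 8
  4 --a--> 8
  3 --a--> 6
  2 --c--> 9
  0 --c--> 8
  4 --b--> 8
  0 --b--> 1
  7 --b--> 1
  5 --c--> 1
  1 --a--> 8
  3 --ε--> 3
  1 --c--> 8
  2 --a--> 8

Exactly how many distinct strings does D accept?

The useful subgraph on states {3, 5, 6, 7} is acyclic, so L(D) is finite; the longest accepting path visits 4 useful states, giving maximum string length 3.
Counting accepting paths from 3 by length: 1 of length 0, 1 of length 2, 1 of length 3. Total 3.

3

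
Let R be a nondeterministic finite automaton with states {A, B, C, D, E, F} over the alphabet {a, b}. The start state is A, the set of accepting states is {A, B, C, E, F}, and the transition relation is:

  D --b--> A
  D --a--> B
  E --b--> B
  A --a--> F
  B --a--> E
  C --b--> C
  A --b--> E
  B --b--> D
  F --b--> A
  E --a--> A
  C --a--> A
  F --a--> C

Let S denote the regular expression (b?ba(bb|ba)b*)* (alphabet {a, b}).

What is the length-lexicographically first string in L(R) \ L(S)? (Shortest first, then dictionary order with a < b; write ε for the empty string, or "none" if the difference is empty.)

a

The string a is accepted by R but not by S.
No shorter string lies in the difference, and a is the lexicographically first length-1 string in L(R) \ L(S).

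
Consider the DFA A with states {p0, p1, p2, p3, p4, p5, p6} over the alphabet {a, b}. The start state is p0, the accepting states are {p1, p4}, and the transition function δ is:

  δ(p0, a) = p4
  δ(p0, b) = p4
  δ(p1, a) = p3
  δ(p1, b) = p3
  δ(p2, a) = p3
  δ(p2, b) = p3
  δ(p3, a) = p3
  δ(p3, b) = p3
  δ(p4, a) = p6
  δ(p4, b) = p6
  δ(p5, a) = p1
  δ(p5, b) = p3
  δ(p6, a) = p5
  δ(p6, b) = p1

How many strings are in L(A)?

10

The useful subgraph on states {p0, p1, p4, p5, p6} is acyclic, so L(A) is finite; the longest accepting path visits 5 useful states, giving maximum string length 4.
Counting accepting paths from p0 by length: 2 of length 1, 4 of length 3, 4 of length 4. Total 10.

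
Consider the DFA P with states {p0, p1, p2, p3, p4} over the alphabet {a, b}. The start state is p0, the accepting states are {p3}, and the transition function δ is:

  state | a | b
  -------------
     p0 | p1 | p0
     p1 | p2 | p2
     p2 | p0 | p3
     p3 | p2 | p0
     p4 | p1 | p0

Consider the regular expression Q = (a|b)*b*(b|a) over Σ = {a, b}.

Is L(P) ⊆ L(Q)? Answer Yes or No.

Converting the expression Q to a DFA (subset construction, then merging equivalent states) gives the minimal DFA with states {q0, q1}, start state q0, accepting states {q1} and transitions q0: a→q1, b→q1; q1: a→q1, b→q1.
Exploring the product automaton P × Q from the start pair (p0, q0), following both machines on each input symbol, reaches 5 state pairs: (p0, q0), (p1, q1), (p0, q1), (p2, q1), (p3, q1).
P accepts in {p3} and Q accepts in {q1}. The reachable pairs whose P-component is accepting are (p3, q1); in each of them the Q-component is accepting too, so the product for L(P) \ L(Q) (P-component accepting, Q-component rejecting) has no reachable accepting pair and the difference is empty.
Hence every string in L(P) is also in L(Q).

Yes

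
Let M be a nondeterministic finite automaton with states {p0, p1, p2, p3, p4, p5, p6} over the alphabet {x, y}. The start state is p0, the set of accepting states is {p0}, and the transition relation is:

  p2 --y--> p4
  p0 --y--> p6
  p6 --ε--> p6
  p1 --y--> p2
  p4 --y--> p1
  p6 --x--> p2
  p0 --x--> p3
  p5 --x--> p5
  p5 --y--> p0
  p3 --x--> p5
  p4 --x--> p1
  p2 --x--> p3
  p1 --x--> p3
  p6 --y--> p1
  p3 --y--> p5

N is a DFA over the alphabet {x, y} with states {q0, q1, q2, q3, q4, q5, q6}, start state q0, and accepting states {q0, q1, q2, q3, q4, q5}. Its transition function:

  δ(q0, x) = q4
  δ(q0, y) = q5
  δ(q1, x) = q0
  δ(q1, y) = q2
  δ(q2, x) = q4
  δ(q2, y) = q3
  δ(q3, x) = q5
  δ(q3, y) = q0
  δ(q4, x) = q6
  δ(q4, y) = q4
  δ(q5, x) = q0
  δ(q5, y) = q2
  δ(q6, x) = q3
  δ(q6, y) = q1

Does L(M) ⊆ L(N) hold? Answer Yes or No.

Yes

Exploring the product automaton M × N from the start pair (p0, q0), following both machines on each input symbol, reaches 42 state pairs: (p0, q0), (p3, q4), (p6, q5), (p5, q6), (p5, q4), (p2, q0), (p1, q2), (p5, q3), (p0, q1), (p0, q4), (p4, q5), (p2, q3), (p5, q5), (p3, q0), (p6, q2), (p3, q6), (p6, q4), (p1, q0), (p3, q5), (p4, q0), (p5, q0), (p0, q2), (p2, q4), (p1, q3), (p5, q1), (p2, q6), (p1, q4), (p2, q5), (p5, q2), (p1, q5), (p0, q5), (p6, q3), (p4, q4), (p3, q3), (p4, q1), (p4, q2), (p0, q3), (p2, q2), (p1, q6), (p6, q0), (p4, q3), (p2, q1).
M accepts in {p0} and N accepts in {q0, q1, q2, q3, q4, q5}. The reachable pairs whose M-component is accepting are (p0, q0), (p0, q1), (p0, q4), (p0, q2), (p0, q5), (p0, q3); in each of them the N-component is accepting too, so the product for L(M) \ L(N) (M-component accepting, N-component rejecting) has no reachable accepting pair and the difference is empty.
Hence every string in L(M) is also in L(N).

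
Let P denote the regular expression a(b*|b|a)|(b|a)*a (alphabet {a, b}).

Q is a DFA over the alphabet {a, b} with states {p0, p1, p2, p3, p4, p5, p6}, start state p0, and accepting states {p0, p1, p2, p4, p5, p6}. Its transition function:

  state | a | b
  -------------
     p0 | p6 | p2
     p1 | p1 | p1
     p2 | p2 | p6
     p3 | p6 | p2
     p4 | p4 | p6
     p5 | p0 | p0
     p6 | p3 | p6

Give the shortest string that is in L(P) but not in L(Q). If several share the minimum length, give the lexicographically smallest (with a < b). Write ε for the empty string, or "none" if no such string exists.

The string aa is accepted by P but not by Q.
No shorter string lies in the difference, and aa is the lexicographically first length-2 string in L(P) \ L(Q).

aa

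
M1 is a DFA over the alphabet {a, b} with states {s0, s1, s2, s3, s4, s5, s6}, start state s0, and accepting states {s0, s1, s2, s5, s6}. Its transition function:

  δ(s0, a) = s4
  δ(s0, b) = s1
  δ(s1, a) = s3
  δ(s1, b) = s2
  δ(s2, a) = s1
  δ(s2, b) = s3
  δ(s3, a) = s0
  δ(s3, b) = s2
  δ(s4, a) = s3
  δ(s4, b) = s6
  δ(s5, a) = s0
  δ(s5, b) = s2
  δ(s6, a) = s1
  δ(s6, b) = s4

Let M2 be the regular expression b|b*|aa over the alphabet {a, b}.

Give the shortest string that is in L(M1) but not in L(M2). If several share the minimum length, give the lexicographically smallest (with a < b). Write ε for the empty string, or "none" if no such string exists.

The string ab is accepted by M1 but not by M2.
No shorter string lies in the difference, and ab is the lexicographically first length-2 string in L(M1) \ L(M2).

ab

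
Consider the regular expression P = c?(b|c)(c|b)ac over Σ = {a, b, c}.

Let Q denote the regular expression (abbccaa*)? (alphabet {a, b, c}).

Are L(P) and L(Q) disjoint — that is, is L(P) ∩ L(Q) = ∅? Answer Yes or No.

Converting the expression P to a DFA (subset construction, then merging equivalent states) gives the minimal DFA with states {p0, p1, p2, p3, p4, p5, p6, p7}, start state p0, accepting states {p7} and transitions p0: a→p1, b→p2, c→p3; p1: a→p1, b→p1, c→p1; p2: a→p1, b→p4, c→p4; p3: a→p1, b→p5, c→p5; p4: a→p6, b→p1, c→p1; p5: a→p6, b→p4, c→p4; p6: a→p1, b→p1, c→p7; p7: a→p1, b→p1, c→p1.
Converting the expression Q to a DFA (subset construction, then merging equivalent states) gives the minimal DFA with states {q0, q1, q2, q3, q4, q5, q6, q7}, start state q0, accepting states {q0, q7} and transitions q0: a→q1, b→q2, c→q2; q1: a→q2, b→q3, c→q2; q2: a→q2, b→q2, c→q2; q3: a→q2, b→q4, c→q2; q4: a→q2, b→q2, c→q5; q5: a→q2, b→q2, c→q6; q6: a→q7, b→q2, c→q2; q7: a→q7, b→q2, c→q2.
Exploring the product automaton P × Q from the start pair (p0, q0), following both machines on each input symbol, reaches 14 state pairs: (p0, q0), (p1, q1), (p2, q2), (p3, q2), (p1, q2), (p1, q3), (p4, q2), (p5, q2), (p1, q4), (p6, q2), (p1, q5), (p7, q2), (p1, q6), (p1, q7).
P accepts in {p7} and Q accepts in {q0, q7}; no reachable pair has both components accepting, so no string drives both machines to acceptance simultaneously and L(P) ∩ L(Q) = ∅.
So no string is accepted by both, and the intersection is empty.

Yes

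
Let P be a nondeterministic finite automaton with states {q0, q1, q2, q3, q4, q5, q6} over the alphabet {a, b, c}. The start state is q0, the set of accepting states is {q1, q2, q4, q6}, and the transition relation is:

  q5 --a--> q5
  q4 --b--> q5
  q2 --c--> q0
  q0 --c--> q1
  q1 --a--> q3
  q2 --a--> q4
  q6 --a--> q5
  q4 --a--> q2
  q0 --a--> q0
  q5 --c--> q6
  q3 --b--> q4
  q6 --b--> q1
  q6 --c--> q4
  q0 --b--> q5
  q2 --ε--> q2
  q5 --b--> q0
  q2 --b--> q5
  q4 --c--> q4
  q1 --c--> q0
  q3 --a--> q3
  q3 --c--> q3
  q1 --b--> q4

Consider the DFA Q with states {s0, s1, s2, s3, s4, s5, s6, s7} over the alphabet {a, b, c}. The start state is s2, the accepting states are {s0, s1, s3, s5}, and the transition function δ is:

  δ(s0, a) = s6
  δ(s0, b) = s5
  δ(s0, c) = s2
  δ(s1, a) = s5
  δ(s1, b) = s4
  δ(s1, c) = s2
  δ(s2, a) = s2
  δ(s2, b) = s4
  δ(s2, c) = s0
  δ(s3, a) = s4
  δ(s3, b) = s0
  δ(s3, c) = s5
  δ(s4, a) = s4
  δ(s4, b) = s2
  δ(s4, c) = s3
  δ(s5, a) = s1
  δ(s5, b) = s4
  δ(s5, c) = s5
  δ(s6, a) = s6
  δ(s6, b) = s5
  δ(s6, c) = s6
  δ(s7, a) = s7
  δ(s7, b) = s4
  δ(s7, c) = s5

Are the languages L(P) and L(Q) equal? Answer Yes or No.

Yes

Exploring the product automaton P × Q from the start pair (q0, s2), following both machines on each input symbol, reaches 7 state pairs: (q0, s2), (q5, s4), (q1, s0), (q6, s3), (q3, s6), (q4, s5), (q2, s1).
P accepts in {q1, q2, q4, q6} and Q accepts in {s0, s1, s3, s5}. In every reachable pair the two components are either both accepting — (q1, s0), (q6, s3), (q4, s5), (q2, s1) — or both non-accepting, so no string is accepted by exactly one of the machines: L(P) \ L(Q) and L(Q) \ L(P) are both empty.
Hence every string is accepted by P iff it is accepted by Q, and the two languages coincide.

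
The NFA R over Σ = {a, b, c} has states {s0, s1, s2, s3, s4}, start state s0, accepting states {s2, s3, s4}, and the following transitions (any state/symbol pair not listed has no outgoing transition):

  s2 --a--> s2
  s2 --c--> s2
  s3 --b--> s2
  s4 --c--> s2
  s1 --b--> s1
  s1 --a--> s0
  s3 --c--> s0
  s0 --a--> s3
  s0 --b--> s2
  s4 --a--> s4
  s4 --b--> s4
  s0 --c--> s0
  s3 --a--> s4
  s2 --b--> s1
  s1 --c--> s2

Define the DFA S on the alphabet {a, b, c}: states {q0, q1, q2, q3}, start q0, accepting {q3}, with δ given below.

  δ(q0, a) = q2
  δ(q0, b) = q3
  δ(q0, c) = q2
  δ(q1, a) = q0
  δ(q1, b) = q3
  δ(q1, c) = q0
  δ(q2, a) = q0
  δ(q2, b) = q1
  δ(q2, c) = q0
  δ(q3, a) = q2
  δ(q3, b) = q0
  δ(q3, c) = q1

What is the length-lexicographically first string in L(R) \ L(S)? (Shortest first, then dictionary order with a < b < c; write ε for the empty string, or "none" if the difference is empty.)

a

The string a is accepted by R but not by S.
No shorter string lies in the difference, and a is the lexicographically first length-1 string in L(R) \ L(S).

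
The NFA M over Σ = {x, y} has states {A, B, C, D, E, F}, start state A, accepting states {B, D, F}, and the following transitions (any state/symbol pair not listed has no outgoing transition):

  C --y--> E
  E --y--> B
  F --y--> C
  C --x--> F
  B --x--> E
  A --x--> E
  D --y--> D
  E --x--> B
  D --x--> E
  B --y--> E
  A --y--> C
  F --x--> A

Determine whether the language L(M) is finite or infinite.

infinite

State E is reachable from the start and can reach an accepting state, and it lies on the cycle E → B → E.
Traversing that cycle any number of times yields accepted strings of unbounded length, so the language is infinite.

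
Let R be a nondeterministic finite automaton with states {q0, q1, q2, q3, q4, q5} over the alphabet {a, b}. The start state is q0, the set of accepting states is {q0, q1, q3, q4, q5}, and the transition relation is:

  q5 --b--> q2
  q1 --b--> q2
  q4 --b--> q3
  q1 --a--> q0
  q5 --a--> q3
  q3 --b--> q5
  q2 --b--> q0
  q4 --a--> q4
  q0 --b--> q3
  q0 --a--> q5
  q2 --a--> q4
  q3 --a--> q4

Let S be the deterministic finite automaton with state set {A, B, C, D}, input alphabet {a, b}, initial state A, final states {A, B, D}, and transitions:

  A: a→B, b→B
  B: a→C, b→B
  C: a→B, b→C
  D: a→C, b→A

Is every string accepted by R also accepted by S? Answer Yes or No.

The string aa is in L(R) but not in L(S).
So L(R) ⊄ L(S).

No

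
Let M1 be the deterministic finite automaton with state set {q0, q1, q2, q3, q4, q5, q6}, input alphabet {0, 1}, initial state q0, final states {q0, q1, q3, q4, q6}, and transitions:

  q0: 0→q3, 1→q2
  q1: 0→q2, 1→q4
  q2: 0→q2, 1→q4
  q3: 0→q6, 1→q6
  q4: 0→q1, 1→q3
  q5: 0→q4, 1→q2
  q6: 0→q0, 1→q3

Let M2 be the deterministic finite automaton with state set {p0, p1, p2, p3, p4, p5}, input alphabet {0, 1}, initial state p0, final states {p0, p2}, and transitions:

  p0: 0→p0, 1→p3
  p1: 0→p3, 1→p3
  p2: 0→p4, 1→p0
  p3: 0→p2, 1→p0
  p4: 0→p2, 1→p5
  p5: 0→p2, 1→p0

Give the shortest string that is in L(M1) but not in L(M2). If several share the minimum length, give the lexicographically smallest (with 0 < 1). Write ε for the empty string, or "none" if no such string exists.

The string 01 is accepted by M1 but not by M2.
No shorter string lies in the difference, and 01 is the lexicographically first length-2 string in L(M1) \ L(M2).

01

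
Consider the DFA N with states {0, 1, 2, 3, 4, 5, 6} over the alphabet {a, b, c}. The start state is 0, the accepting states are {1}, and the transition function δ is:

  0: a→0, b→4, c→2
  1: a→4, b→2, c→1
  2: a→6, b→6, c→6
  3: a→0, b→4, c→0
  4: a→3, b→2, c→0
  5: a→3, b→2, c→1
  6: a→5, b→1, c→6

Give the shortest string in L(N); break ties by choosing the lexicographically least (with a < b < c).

cab

A breadth-first search from 0 reaches an accepting state first via the path 0 → 2 → 6 → 1 on input cab.
No string of length < 3 is accepted (BFS exhausts all shorter strings without reaching an accepting state), and cab is the lexicographically least accepting string of length 3.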